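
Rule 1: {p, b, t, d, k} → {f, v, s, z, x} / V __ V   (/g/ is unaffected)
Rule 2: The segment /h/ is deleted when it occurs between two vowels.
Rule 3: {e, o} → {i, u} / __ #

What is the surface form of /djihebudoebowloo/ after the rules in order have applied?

Rule 1 (intervocalic spirantization): /b/ is a stop between vowels /e/ and /u/, so it spirantizes to the fricative [v]. /d/ is a stop between vowels /u/ and /o/, so it spirantizes to the fricative [z]. /b/ is a stop between vowels /e/ and /o/, so it spirantizes to the fricative [v]. /djihebudoebowloo/ → djihevuzoevowloo.
Rule 2 (intervocalic h-deletion): /h/ occurs between vowels /i/ and /e/, so it deletes. /djihevuzoevowloo/ → djievuzoevowloo.
Rule 3 (final vowel raising): /o/ is a mid vowel in word-final position, so it raises to [u]. /djievuzoevowloo/ → djievuzoevowlou.

djievuzoevowlou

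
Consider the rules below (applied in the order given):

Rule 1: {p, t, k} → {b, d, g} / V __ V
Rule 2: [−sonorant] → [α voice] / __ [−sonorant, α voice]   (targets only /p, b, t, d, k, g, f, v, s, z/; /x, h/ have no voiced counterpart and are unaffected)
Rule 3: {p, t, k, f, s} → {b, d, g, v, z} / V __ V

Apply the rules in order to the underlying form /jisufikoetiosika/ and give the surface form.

jizuvigoedioziga

Rule 1 (intervocalic voicing): /k/ is a voiceless stop between vowels /i/ and /o/, so it voices to [g]. /t/ is a voiceless stop between vowels /e/ and /i/, so it voices to [d]. /k/ is a voiceless stop between vowels /i/ and /a/, so it voices to [g]. /jisufikoetiosika/ → jisufigoediosiga.
Rule 2 (regressive voicing assimilation): no segment meets the environment; /jisufigoediosiga/ is unchanged.
Rule 3 (intervocalic voicing): /s/ is a voiceless obstruent between vowels /i/ and /u/, so it voices to [z]. /f/ is a voiceless obstruent between vowels /u/ and /i/, so it voices to [v]. /s/ is a voiceless obstruent between vowels /o/ and /i/, so it voices to [z]. /jisufigoediosiga/ → jizuvigoedioziga.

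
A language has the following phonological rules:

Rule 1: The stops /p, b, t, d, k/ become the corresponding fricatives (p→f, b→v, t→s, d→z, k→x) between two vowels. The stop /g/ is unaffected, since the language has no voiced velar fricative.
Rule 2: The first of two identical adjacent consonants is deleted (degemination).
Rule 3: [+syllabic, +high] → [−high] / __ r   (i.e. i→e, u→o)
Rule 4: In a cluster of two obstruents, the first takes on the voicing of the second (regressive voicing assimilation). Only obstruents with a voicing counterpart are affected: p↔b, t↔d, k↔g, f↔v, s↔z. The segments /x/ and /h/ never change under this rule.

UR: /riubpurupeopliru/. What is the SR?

Rule 1 (intervocalic spirantization): /p/ is a stop between vowels /u/ and /e/, so it spirantizes to the fricative [f]. /riubpurupeopliru/ → riubpurufeopliru.
Rule 2 (degemination): no segment meets the environment; /riubpurufeopliru/ is unchanged.
Rule 3 (pre-rhotic lowering): /u/ is a high vowel immediately before /r/, so it lowers to [o]. /i/ is a high vowel immediately before /r/, so it lowers to [e]. /riubpurufeopliru/ → riubporufeopleru.
Rule 4 (regressive voicing assimilation): /b/ precedes the voiceless obstruent /p/, so it devoices to [p] by assimilation. /riubporufeopleru/ → riupporufeopleru.

riupporufeopleru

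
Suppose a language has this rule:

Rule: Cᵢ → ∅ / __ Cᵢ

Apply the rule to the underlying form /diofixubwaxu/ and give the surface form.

No segment of /diofixubwaxu/ meets the structural description of the rule, so the form surfaces unchanged.

diofixubwaxu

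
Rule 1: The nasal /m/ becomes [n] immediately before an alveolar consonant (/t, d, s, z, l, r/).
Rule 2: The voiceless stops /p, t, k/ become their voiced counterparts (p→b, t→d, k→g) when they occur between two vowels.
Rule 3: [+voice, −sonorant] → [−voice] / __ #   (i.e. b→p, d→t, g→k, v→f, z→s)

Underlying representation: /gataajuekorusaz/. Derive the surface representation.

gadaajuegorusas

Rule 1 (nasal place assimilation): no segment meets the environment; /gataajuekorusaz/ is unchanged.
Rule 2 (intervocalic voicing): /t/ is a voiceless stop between vowels /a/ and /a/, so it voices to [d]. /k/ is a voiceless stop between vowels /e/ and /o/, so it voices to [g]. /gataajuekorusaz/ → gadaajuegorusaz.
Rule 3 (final devoicing): /z/ is a voiced obstruent in word-final position, so it devoices to [s]. /gadaajuegorusaz/ → gadaajuegorusas.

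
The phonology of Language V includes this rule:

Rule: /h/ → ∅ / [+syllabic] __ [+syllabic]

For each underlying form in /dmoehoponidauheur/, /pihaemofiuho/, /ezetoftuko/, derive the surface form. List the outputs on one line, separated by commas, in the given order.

/dmoehoponidauheur/: /h/ occurs between vowels /e/ and /o/, so it deletes. /h/ occurs between vowels /u/ and /e/, so it deletes. → [dmoeoponidaueur].
/pihaemofiuho/: /h/ occurs between vowels /i/ and /a/, so it deletes. /h/ occurs between vowels /u/ and /o/, so it deletes. → [piaemofiuo].
/ezetoftuko/: the rule's environment is not met; surfaces unchanged as [ezetoftuko].

dmoeoponidaueur, piaemofiuo, ezetoftuko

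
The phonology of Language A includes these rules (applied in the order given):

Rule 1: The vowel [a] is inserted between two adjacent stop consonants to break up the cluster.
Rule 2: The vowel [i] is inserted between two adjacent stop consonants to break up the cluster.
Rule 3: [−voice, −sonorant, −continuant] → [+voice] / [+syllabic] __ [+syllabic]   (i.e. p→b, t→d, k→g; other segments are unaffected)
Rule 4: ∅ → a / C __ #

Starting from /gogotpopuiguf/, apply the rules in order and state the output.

gogodabobuigufa

Rule 1 (stop-cluster a-epenthesis): /t/ and /p/ form a stop–stop cluster, so [a] is inserted between them. /gogotpopuiguf/ → gogotapopuiguf.
Rule 2 (stop-cluster i-epenthesis): no segment meets the environment; /gogotapopuiguf/ is unchanged.
Rule 3 (intervocalic voicing): /t/ is a voiceless stop between vowels /o/ and /a/, so it voices to [d]. /p/ is a voiceless stop between vowels /a/ and /o/, so it voices to [b]. /p/ is a voiceless stop between vowels /o/ and /u/, so it voices to [b]. /gogotapopuiguf/ → gogodabobuiguf.
Rule 4 (final a-epenthesis): the form ends in the consonant /f/, so [a] is inserted word-finally. /gogodabobuiguf/ → gogodabobuigufa.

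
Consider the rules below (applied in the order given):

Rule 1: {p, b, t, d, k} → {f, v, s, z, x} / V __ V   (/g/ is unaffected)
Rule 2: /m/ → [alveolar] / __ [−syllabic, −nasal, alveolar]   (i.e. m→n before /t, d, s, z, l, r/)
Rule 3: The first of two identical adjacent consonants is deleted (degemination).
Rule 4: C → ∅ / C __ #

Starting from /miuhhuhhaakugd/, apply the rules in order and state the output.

miuhuhaaxug

Rule 1 (intervocalic spirantization): /k/ is a stop between vowels /a/ and /u/, so it spirantizes to the fricative [x]. /miuhhuhhaakugd/ → miuhhuhhaaxugd.
Rule 2 (nasal place assimilation): no segment meets the environment; /miuhhuhhaaxugd/ is unchanged.
Rule 3 (degemination): /hh/ is a geminate; the first /h/ deletes. /hh/ is a geminate; the first /h/ deletes. /miuhhuhhaaxugd/ → miuhuhaaxugd.
Rule 4 (final cluster simplification): /d/ is the second consonant of a word-final cluster /gd/, so it deletes. /miuhuhaaxugd/ → miuhuhaaxug.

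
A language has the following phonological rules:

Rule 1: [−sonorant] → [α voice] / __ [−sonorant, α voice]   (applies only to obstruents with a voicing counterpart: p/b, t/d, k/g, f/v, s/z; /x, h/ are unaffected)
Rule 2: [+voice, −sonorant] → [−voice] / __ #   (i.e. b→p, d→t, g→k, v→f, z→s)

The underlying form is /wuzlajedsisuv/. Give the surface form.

Rule 1 (regressive voicing assimilation): /d/ precedes the voiceless obstruent /s/, so it devoices to [t] by assimilation. /wuzlajedsisuv/ → wuzlajetsisuv.
Rule 2 (final devoicing): /v/ is a voiced obstruent in word-final position, so it devoices to [f]. /wuzlajetsisuv/ → wuzlajetsisuf.

wuzlajetsisuf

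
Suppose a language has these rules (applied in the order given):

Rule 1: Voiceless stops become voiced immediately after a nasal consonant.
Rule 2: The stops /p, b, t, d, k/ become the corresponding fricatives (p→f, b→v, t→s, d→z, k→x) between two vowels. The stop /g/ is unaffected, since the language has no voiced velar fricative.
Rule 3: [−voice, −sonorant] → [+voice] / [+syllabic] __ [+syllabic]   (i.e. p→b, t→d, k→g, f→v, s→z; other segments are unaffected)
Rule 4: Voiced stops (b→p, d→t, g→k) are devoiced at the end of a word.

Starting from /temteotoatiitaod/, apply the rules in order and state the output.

Rule 1 (post-nasal voicing): /t/ is a voiceless stop immediately after the nasal /m/, so it voices to [d]. /temteotoatiitaod/ → temdeotoatiitaod.
Rule 2 (intervocalic spirantization): /t/ is a stop between vowels /o/ and /o/, so it spirantizes to the fricative [s]. /t/ is a stop between vowels /a/ and /i/, so it spirantizes to the fricative [s]. /t/ is a stop between vowels /i/ and /a/, so it spirantizes to the fricative [s]. /temdeotoatiitaod/ → temdeosoasiisaod.
Rule 3 (intervocalic voicing): /s/ is a voiceless obstruent between vowels /o/ and /o/, so it voices to [z]. /s/ is a voiceless obstruent between vowels /a/ and /i/, so it voices to [z]. /s/ is a voiceless obstruent between vowels /i/ and /a/, so it voices to [z]. /temdeosoasiisaod/ → temdeozoaziizaod.
Rule 4 (final devoicing): /d/ is a voiced stop in word-final position, so it devoices to [t]. /temdeozoaziizaod/ → temdeozoaziizaot.

temdeozoaziizaot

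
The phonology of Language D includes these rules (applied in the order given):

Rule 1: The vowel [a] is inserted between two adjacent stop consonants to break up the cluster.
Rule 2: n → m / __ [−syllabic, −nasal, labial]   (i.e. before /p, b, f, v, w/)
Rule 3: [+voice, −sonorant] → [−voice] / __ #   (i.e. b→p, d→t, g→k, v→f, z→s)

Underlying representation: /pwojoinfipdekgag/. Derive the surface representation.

pwojoimfipadekagak

Rule 1 (stop-cluster a-epenthesis): /p/ and /d/ form a stop–stop cluster, so [a] is inserted between them. /k/ and /g/ form a stop–stop cluster, so [a] is inserted between them. /pwojoinfipdekgag/ → pwojoinfipadekagag.
Rule 2 (nasal place assimilation): /n/ precedes the labial consonant /f/, so it assimilates in place to [m]. /pwojoinfipadekagag/ → pwojoimfipadekagag.
Rule 3 (final devoicing): /g/ is a voiced obstruent in word-final position, so it devoices to [k]. /pwojoimfipadekagag/ → pwojoimfipadekagak.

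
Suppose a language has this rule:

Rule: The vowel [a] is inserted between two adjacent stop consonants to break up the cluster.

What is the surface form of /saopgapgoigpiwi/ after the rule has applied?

saopagapagoigapiwi

/p/ and /g/ form a stop–stop cluster, so [a] is inserted between them.
/p/ and /g/ form a stop–stop cluster, so [a] is inserted between them.
/g/ and /p/ form a stop–stop cluster, so [a] is inserted between them.
Surface form: [saopagapagoigapiwi].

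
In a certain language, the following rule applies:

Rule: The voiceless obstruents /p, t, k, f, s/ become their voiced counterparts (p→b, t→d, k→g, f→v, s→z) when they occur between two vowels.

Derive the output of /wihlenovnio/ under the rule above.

No segment of /wihlenovnio/ meets the structural description of the rule, so the form surfaces unchanged.

wihlenovnio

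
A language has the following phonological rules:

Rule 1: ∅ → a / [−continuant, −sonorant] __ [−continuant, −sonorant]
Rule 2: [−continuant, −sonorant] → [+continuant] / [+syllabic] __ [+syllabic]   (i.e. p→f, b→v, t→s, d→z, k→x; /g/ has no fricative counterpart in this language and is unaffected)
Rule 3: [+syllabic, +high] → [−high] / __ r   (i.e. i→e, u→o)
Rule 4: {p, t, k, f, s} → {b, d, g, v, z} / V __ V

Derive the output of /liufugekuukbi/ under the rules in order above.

liuvugexuuxavi

Rule 1 (stop-cluster a-epenthesis): /k/ and /b/ form a stop–stop cluster, so [a] is inserted between them. /liufugekuukbi/ → liufugekuukabi.
Rule 2 (intervocalic spirantization): /k/ is a stop between vowels /e/ and /u/, so it spirantizes to the fricative [x]. /k/ is a stop between vowels /u/ and /a/, so it spirantizes to the fricative [x]. /b/ is a stop between vowels /a/ and /i/, so it spirantizes to the fricative [v]. /liufugekuukabi/ → liufugexuuxavi.
Rule 3 (pre-rhotic lowering): no segment meets the environment; /liufugexuuxavi/ is unchanged.
Rule 4 (intervocalic voicing): /f/ is a voiceless obstruent between vowels /u/ and /u/, so it voices to [v]. /liufugexuuxavi/ → liuvugexuuxavi.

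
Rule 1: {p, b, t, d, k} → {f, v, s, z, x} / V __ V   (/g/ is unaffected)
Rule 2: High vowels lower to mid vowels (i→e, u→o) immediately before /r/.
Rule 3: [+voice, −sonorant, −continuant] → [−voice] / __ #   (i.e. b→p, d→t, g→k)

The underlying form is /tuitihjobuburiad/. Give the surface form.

tuisihjovuvoriat

Rule 1 (intervocalic spirantization): /t/ is a stop between vowels /i/ and /i/, so it spirantizes to the fricative [s]. /b/ is a stop between vowels /o/ and /u/, so it spirantizes to the fricative [v]. /b/ is a stop between vowels /u/ and /u/, so it spirantizes to the fricative [v]. /tuitihjobuburiad/ → tuisihjovuvuriad.
Rule 2 (pre-rhotic lowering): /u/ is a high vowel immediately before /r/, so it lowers to [o]. /tuisihjovuvuriad/ → tuisihjovuvoriad.
Rule 3 (final devoicing): /d/ is a voiced stop in word-final position, so it devoices to [t]. /tuisihjovuvoriad/ → tuisihjovuvoriat.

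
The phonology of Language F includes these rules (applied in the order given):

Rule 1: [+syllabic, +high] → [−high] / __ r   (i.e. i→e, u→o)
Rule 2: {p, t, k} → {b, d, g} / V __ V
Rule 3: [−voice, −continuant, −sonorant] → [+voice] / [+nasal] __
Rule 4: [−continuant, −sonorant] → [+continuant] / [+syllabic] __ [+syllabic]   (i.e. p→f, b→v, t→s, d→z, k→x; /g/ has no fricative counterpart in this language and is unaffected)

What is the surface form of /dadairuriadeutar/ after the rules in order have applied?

dazaeroriazeuzar

Rule 1 (pre-rhotic lowering): /i/ is a high vowel immediately before /r/, so it lowers to [e]. /u/ is a high vowel immediately before /r/, so it lowers to [o]. /dadairuriadeutar/ → dadaeroriadeutar.
Rule 2 (intervocalic voicing): /t/ is a voiceless stop between vowels /u/ and /a/, so it voices to [d]. /dadaeroriadeutar/ → dadaeroriadeudar.
Rule 3 (post-nasal voicing): no segment meets the environment; /dadaeroriadeudar/ is unchanged.
Rule 4 (intervocalic spirantization): /d/ is a stop between vowels /a/ and /a/, so it spirantizes to the fricative [z]. /d/ is a stop between vowels /a/ and /e/, so it spirantizes to the fricative [z]. /d/ is a stop between vowels /u/ and /a/, so it spirantizes to the fricative [z]. /dadaeroriadeudar/ → dazaeroriazeuzar.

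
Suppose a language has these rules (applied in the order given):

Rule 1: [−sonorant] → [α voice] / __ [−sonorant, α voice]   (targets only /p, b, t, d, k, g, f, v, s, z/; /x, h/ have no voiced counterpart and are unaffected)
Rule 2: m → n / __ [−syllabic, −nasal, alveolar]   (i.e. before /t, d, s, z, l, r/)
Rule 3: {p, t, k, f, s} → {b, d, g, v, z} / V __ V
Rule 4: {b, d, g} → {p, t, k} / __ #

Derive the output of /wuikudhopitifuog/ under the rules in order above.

Rule 1 (regressive voicing assimilation): /d/ precedes the voiceless obstruent /h/, so it devoices to [t] by assimilation. /wuikudhopitifuog/ → wuikuthopitifuog.
Rule 2 (nasal place assimilation): no segment meets the environment; /wuikuthopitifuog/ is unchanged.
Rule 3 (intervocalic voicing): /k/ is a voiceless obstruent between vowels /i/ and /u/, so it voices to [g]. /p/ is a voiceless obstruent between vowels /o/ and /i/, so it voices to [b]. /t/ is a voiceless obstruent between vowels /i/ and /i/, so it voices to [d]. /f/ is a voiceless obstruent between vowels /i/ and /u/, so it voices to [v]. /wuikuthopitifuog/ → wuiguthobidivuog.
Rule 4 (final devoicing): /g/ is a voiced stop in word-final position, so it devoices to [k]. /wuiguthobidivuog/ → wuiguthobidivuok.

wuiguthobidivuok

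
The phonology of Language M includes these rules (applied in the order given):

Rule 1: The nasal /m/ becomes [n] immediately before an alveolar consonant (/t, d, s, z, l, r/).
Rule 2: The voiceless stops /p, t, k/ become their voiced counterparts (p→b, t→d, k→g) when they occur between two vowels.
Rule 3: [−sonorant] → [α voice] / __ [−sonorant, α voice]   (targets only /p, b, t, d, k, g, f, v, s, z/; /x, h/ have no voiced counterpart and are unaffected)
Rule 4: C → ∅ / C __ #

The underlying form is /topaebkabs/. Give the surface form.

tobaepkap

Rule 1 (nasal place assimilation): no segment meets the environment; /topaebkabs/ is unchanged.
Rule 2 (intervocalic voicing): /p/ is a voiceless stop between vowels /o/ and /a/, so it voices to [b]. /topaebkabs/ → tobaebkabs.
Rule 3 (regressive voicing assimilation): /b/ precedes the voiceless obstruent /k/, so it devoices to [p] by assimilation. /b/ precedes the voiceless obstruent /s/, so it devoices to [p] by assimilation. /tobaebkabs/ → tobaepkaps.
Rule 4 (final cluster simplification): /s/ is the second consonant of a word-final cluster /ps/, so it deletes. /tobaepkaps/ → tobaepkap.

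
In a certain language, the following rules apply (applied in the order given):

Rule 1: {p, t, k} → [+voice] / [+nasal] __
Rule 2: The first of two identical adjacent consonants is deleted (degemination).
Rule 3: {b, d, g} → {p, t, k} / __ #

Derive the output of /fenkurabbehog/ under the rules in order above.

Rule 1 (post-nasal voicing): /k/ is a voiceless stop immediately after the nasal /n/, so it voices to [g]. /fenkurabbehog/ → fengurabbehog.
Rule 2 (degemination): /bb/ is a geminate; the first /b/ deletes. /fengurabbehog/ → fengurabehog.
Rule 3 (final devoicing): /g/ is a voiced stop in word-final position, so it devoices to [k]. /fengurabehog/ → fengurabehok.

fengurabehok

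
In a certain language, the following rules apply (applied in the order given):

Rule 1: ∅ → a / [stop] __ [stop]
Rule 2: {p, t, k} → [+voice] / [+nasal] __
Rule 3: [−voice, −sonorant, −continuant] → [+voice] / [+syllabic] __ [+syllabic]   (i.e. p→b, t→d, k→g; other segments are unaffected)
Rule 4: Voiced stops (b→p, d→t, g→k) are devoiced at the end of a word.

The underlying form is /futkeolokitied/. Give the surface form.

Rule 1 (stop-cluster a-epenthesis): /t/ and /k/ form a stop–stop cluster, so [a] is inserted between them. /futkeolokitied/ → futakeolokitied.
Rule 2 (post-nasal voicing): no segment meets the environment; /futakeolokitied/ is unchanged.
Rule 3 (intervocalic voicing): /t/ is a voiceless stop between vowels /u/ and /a/, so it voices to [d]. /k/ is a voiceless stop between vowels /a/ and /e/, so it voices to [g]. /k/ is a voiceless stop between vowels /o/ and /i/, so it voices to [g]. /t/ is a voiceless stop between vowels /i/ and /i/, so it voices to [d]. /futakeolokitied/ → fudageologidied.
Rule 4 (final devoicing): /d/ is a voiced stop in word-final position, so it devoices to [t]. /fudageologidied/ → fudageologidiet.

fudageologidiet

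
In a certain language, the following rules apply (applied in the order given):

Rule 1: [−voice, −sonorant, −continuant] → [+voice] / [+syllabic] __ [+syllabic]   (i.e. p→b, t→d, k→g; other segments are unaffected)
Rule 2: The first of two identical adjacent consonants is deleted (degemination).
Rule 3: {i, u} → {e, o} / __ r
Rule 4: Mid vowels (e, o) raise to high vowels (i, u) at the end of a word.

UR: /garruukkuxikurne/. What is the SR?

Rule 1 (intervocalic voicing): /k/ is a voiceless stop between vowels /i/ and /u/, so it voices to [g]. /garruukkuxikurne/ → garruukkuxigurne.
Rule 2 (degemination): /rr/ is a geminate; the first /r/ deletes. /kk/ is a geminate; the first /k/ deletes. /garruukkuxigurne/ → garuukuxigurne.
Rule 3 (pre-rhotic lowering): /u/ is a high vowel immediately before /r/, so it lowers to [o]. /garuukuxigurne/ → garuukuxigorne.
Rule 4 (final vowel raising): /e/ is a mid vowel in word-final position, so it raises to [i]. /garuukuxigorne/ → garuukuxigorni.

garuukuxigorni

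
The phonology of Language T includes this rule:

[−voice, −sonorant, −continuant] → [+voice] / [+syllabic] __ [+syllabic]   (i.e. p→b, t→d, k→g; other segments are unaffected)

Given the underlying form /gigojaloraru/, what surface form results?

gigojaloraru

No segment of /gigojaloraru/ meets the structural description of the rule, so the form surfaces unchanged.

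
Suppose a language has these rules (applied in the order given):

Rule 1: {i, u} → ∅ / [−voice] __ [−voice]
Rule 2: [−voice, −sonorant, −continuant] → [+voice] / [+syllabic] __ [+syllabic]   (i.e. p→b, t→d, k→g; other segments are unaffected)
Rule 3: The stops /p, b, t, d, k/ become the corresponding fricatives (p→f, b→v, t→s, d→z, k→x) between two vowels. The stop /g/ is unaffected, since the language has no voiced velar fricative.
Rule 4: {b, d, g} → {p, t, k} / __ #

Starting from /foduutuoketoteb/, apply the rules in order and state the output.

Rule 1 (high vowel syncope): no segment meets the environment; /foduutuoketoteb/ is unchanged.
Rule 2 (intervocalic voicing): /t/ is a voiceless stop between vowels /u/ and /u/, so it voices to [d]. /k/ is a voiceless stop between vowels /o/ and /e/, so it voices to [g]. /t/ is a voiceless stop between vowels /e/ and /o/, so it voices to [d]. /t/ is a voiceless stop between vowels /o/ and /e/, so it voices to [d]. /foduutuoketoteb/ → foduuduogedodeb.
Rule 3 (intervocalic spirantization): /d/ is a stop between vowels /o/ and /u/, so it spirantizes to the fricative [z]. /d/ is a stop between vowels /u/ and /u/, so it spirantizes to the fricative [z]. /d/ is a stop between vowels /e/ and /o/, so it spirantizes to the fricative [z]. /d/ is a stop between vowels /o/ and /e/, so it spirantizes to the fricative [z]. /foduuduogedodeb/ → fozuuzuogezozeb.
Rule 4 (final devoicing): /b/ is a voiced stop in word-final position, so it devoices to [p]. /fozuuzuogezozeb/ → fozuuzuogezozep.

fozuuzuogezozep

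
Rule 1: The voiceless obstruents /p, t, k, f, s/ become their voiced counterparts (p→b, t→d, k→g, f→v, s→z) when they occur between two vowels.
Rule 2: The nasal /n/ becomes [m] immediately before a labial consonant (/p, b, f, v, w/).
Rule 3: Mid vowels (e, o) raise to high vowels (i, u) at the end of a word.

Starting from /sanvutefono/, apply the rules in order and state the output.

samvudevonu

Rule 1 (intervocalic voicing): /t/ is a voiceless obstruent between vowels /u/ and /e/, so it voices to [d]. /f/ is a voiceless obstruent between vowels /e/ and /o/, so it voices to [v]. /sanvutefono/ → sanvudevono.
Rule 2 (nasal place assimilation): /n/ precedes the labial consonant /v/, so it assimilates in place to [m]. /sanvudevono/ → samvudevono.
Rule 3 (final vowel raising): /o/ is a mid vowel in word-final position, so it raises to [u]. /samvudevono/ → samvudevonu.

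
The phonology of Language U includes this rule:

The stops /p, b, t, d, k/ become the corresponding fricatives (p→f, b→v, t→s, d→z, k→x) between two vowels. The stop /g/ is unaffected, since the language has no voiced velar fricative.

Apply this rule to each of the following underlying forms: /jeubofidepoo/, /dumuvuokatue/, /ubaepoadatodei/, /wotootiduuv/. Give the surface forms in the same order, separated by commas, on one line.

jeuvofizefoo, dumuvuoxasue, uvaefoazasozei, wosoosizuuv

/jeubofidepoo/: /b/ is a stop between vowels /u/ and /o/, so it spirantizes to the fricative [v]. /d/ is a stop between vowels /i/ and /e/, so it spirantizes to the fricative [z]. /p/ is a stop between vowels /e/ and /o/, so it spirantizes to the fricative [f]. → [jeuvofizefoo].
/dumuvuokatue/: /k/ is a stop between vowels /o/ and /a/, so it spirantizes to the fricative [x]. /t/ is a stop between vowels /a/ and /u/, so it spirantizes to the fricative [s]. → [dumuvuoxasue].
/ubaepoadatodei/: /b/ is a stop between vowels /u/ and /a/, so it spirantizes to the fricative [v]. /p/ is a stop between vowels /e/ and /o/, so it spirantizes to the fricative [f]. /d/ is a stop between vowels /a/ and /a/, so it spirantizes to the fricative [z]. /t/ is a stop between vowels /a/ and /o/, so it spirantizes to the fricative [s]. /d/ is a stop between vowels /o/ and /e/, so it spirantizes to the fricative [z]. → [uvaefoazasozei].
/wotootiduuv/: /t/ is a stop between vowels /o/ and /o/, so it spirantizes to the fricative [s]. /t/ is a stop between vowels /o/ and /i/, so it spirantizes to the fricative [s]. /d/ is a stop between vowels /i/ and /u/, so it spirantizes to the fricative [z]. → [wosoosizuuv].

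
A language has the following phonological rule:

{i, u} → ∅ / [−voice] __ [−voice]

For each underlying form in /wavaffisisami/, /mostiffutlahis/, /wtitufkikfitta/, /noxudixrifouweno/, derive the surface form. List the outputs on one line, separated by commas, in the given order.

/wavaffisisami/: /i/ is a high vowel flanked by voiceless consonants /f/ and /s/, so it deletes. /i/ is a high vowel flanked by voiceless consonants /s/ and /s/, so it deletes. → [wavaffssami].
/mostiffutlahis/: /i/ is a high vowel flanked by voiceless consonants /t/ and /f/, so it deletes. /u/ is a high vowel flanked by voiceless consonants /f/ and /t/, so it deletes. /i/ is a high vowel flanked by voiceless consonants /h/ and /s/, so it deletes. → [mostfftlahs].
/wtitufkikfitta/: /i/ is a high vowel flanked by voiceless consonants /t/ and /t/, so it deletes. /u/ is a high vowel flanked by voiceless consonants /t/ and /f/, so it deletes. /i/ is a high vowel flanked by voiceless consonants /k/ and /k/, so it deletes. /i/ is a high vowel flanked by voiceless consonants /f/ and /t/, so it deletes. → [wttfkkftta].
/noxudixrifouweno/: the rule's environment is not met; surfaces unchanged as [noxudixrifouweno].

wavaffssami, mostfftlahs, wttfkkftta, noxudixrifouweno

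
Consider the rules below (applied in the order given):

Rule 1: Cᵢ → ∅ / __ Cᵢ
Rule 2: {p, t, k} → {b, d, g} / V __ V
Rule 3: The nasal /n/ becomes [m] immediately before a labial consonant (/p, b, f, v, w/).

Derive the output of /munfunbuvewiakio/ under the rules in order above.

Rule 1 (degemination): no segment meets the environment; /munfunbuvewiakio/ is unchanged.
Rule 2 (intervocalic voicing): /k/ is a voiceless stop between vowels /a/ and /i/, so it voices to [g]. /munfunbuvewiakio/ → munfunbuvewiagio.
Rule 3 (nasal place assimilation): /n/ precedes the labial consonant /f/, so it assimilates in place to [m]. /n/ precedes the labial consonant /b/, so it assimilates in place to [m]. /munfunbuvewiagio/ → mumfumbuvewiagio.

mumfumbuvewiagio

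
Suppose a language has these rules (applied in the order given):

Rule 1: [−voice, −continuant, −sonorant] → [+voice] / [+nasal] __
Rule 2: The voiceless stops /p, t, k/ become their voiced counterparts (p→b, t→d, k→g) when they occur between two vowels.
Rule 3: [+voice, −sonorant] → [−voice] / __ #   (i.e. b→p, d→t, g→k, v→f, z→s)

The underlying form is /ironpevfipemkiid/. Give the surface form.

Rule 1 (post-nasal voicing): /p/ is a voiceless stop immediately after the nasal /n/, so it voices to [b]. /k/ is a voiceless stop immediately after the nasal /m/, so it voices to [g]. /ironpevfipemkiid/ → ironbevfipemgiid.
Rule 2 (intervocalic voicing): /p/ is a voiceless stop between vowels /i/ and /e/, so it voices to [b]. /ironbevfipemgiid/ → ironbevfibemgiid.
Rule 3 (final devoicing): /d/ is a voiced obstruent in word-final position, so it devoices to [t]. /ironbevfibemgiid/ → ironbevfibemgiit.

ironbevfibemgiit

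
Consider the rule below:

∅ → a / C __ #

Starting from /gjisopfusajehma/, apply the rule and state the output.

gjisopfusajehma

No segment of /gjisopfusajehma/ meets the structural description of the rule, so the form surfaces unchanged.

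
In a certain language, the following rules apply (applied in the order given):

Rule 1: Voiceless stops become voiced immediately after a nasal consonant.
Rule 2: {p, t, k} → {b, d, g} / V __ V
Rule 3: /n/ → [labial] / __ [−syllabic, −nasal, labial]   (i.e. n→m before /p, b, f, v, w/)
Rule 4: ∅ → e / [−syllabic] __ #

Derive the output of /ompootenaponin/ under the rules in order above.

Rule 1 (post-nasal voicing): /p/ is a voiceless stop immediately after the nasal /m/, so it voices to [b]. /ompootenaponin/ → ombootenaponin.
Rule 2 (intervocalic voicing): /t/ is a voiceless stop between vowels /o/ and /e/, so it voices to [d]. /p/ is a voiceless stop between vowels /a/ and /o/, so it voices to [b]. /ombootenaponin/ → omboodenabonin.
Rule 3 (nasal place assimilation): no segment meets the environment; /omboodenabonin/ is unchanged.
Rule 4 (final e-epenthesis): the form ends in the consonant /n/, so [e] is inserted word-finally. /omboodenabonin/ → omboodenabonine.

omboodenabonine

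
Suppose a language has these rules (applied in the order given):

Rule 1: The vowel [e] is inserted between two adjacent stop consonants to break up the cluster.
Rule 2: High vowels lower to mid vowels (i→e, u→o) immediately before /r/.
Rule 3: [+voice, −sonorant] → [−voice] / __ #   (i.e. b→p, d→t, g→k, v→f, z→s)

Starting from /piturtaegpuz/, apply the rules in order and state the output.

Rule 1 (stop-cluster e-epenthesis): /g/ and /p/ form a stop–stop cluster, so [e] is inserted between them. /piturtaegpuz/ → piturtaegepuz.
Rule 2 (pre-rhotic lowering): /u/ is a high vowel immediately before /r/, so it lowers to [o]. /piturtaegepuz/ → pitortaegepuz.
Rule 3 (final devoicing): /z/ is a voiced obstruent in word-final position, so it devoices to [s]. /pitortaegepuz/ → pitortaegepus.

pitortaegepus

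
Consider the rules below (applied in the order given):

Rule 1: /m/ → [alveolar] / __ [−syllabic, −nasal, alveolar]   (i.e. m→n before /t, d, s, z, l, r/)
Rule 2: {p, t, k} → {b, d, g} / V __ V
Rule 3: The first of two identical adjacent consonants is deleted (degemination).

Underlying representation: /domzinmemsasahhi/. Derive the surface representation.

donzinmensasahi

Rule 1 (nasal place assimilation): /m/ precedes the alveolar consonant /z/, so it assimilates in place to [n]. /m/ precedes the alveolar consonant /s/, so it assimilates in place to [n]. /domzinmemsasahhi/ → donzinmensasahhi.
Rule 2 (intervocalic voicing): no segment meets the environment; /donzinmensasahhi/ is unchanged.
Rule 3 (degemination): /hh/ is a geminate; the first /h/ deletes. /donzinmensasahhi/ → donzinmensasahi.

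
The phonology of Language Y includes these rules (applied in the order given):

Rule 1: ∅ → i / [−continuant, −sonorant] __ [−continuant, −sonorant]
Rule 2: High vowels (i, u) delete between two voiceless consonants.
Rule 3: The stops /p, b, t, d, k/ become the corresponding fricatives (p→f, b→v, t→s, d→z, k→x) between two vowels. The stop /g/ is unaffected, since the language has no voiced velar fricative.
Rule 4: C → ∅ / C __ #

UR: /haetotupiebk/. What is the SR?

Rule 1 (stop-cluster i-epenthesis): /b/ and /k/ form a stop–stop cluster, so [i] is inserted between them. /haetotupiebk/ → haetotupiebik.
Rule 2 (high vowel syncope): /u/ is a high vowel flanked by voiceless consonants /t/ and /p/, so it deletes. /haetotupiebik/ → haetotpiebik.
Rule 3 (intervocalic spirantization): /t/ is a stop between vowels /e/ and /o/, so it spirantizes to the fricative [s]. /b/ is a stop between vowels /e/ and /i/, so it spirantizes to the fricative [v]. /haetotpiebik/ → haesotpievik.
Rule 4 (final cluster simplification): no segment meets the environment; /haesotpievik/ is unchanged.

haesotpievik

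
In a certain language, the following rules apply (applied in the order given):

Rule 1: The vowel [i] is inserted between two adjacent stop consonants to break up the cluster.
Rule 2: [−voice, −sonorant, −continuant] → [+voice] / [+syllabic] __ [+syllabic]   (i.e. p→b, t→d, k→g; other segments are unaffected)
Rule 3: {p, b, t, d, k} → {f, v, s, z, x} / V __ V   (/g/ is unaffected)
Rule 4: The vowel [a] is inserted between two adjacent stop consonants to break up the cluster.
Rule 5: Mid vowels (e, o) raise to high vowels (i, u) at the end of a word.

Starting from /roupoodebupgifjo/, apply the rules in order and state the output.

Rule 1 (stop-cluster i-epenthesis): /p/ and /g/ form a stop–stop cluster, so [i] is inserted between them. /roupoodebupgifjo/ → roupoodebupigifjo.
Rule 2 (intervocalic voicing): /p/ is a voiceless stop between vowels /u/ and /o/, so it voices to [b]. /p/ is a voiceless stop between vowels /u/ and /i/, so it voices to [b]. /roupoodebupigifjo/ → rouboodebubigifjo.
Rule 3 (intervocalic spirantization): /b/ is a stop between vowels /u/ and /o/, so it spirantizes to the fricative [v]. /d/ is a stop between vowels /o/ and /e/, so it spirantizes to the fricative [z]. /b/ is a stop between vowels /e/ and /u/, so it spirantizes to the fricative [v]. /b/ is a stop between vowels /u/ and /i/, so it spirantizes to the fricative [v]. /rouboodebubigifjo/ → rouvoozevuvigifjo.
Rule 4 (stop-cluster a-epenthesis): no segment meets the environment; /rouvoozevuvigifjo/ is unchanged.
Rule 5 (final vowel raising): /o/ is a mid vowel in word-final position, so it raises to [u]. /rouvoozevuvigifjo/ → rouvoozevuvigifju.

rouvoozevuvigifju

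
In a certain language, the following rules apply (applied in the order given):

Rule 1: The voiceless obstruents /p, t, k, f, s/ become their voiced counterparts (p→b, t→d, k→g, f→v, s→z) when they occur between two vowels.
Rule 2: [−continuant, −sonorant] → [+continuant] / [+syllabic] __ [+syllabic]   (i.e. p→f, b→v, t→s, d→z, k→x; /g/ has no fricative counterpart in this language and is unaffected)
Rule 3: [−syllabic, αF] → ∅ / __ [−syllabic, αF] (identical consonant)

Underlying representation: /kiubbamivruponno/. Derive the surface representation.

kiubamivruvono

Rule 1 (intervocalic voicing): /p/ is a voiceless obstruent between vowels /u/ and /o/, so it voices to [b]. /kiubbamivruponno/ → kiubbamivrubonno.
Rule 2 (intervocalic spirantization): /b/ is a stop between vowels /u/ and /o/, so it spirantizes to the fricative [v]. /kiubbamivrubonno/ → kiubbamivruvonno.
Rule 3 (degemination): /bb/ is a geminate; the first /b/ deletes. /nn/ is a geminate; the first /n/ deletes. /kiubbamivruvonno/ → kiubamivruvono.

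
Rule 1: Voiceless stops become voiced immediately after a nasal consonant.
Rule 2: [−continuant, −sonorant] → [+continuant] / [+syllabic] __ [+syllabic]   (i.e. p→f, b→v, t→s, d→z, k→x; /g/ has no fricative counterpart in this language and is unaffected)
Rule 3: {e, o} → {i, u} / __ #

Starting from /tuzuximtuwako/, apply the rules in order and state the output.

tuzuximduwaxu

Rule 1 (post-nasal voicing): /t/ is a voiceless stop immediately after the nasal /m/, so it voices to [d]. /tuzuximtuwako/ → tuzuximduwako.
Rule 2 (intervocalic spirantization): /k/ is a stop between vowels /a/ and /o/, so it spirantizes to the fricative [x]. /tuzuximduwako/ → tuzuximduwaxo.
Rule 3 (final vowel raising): /o/ is a mid vowel in word-final position, so it raises to [u]. /tuzuximduwaxo/ → tuzuximduwaxu.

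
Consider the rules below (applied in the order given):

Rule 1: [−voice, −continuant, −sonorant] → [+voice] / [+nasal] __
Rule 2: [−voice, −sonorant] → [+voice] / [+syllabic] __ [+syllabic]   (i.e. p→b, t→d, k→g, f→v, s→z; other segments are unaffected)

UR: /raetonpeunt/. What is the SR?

raedonbeund

Rule 1 (post-nasal voicing): /p/ is a voiceless stop immediately after the nasal /n/, so it voices to [b]. /t/ is a voiceless stop immediately after the nasal /n/, so it voices to [d]. /raetonpeunt/ → raetonbeund.
Rule 2 (intervocalic voicing): /t/ is a voiceless obstruent between vowels /e/ and /o/, so it voices to [d]. /raetonbeund/ → raedonbeund.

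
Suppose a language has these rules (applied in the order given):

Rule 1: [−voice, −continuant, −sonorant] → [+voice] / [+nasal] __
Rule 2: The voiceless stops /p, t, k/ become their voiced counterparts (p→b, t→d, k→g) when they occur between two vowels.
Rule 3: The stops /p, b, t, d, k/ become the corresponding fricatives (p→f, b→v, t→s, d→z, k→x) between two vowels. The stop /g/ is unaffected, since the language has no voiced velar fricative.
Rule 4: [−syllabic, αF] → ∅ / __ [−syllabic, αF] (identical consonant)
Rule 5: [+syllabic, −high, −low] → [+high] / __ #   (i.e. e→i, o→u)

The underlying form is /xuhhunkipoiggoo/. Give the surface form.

Rule 1 (post-nasal voicing): /k/ is a voiceless stop immediately after the nasal /n/, so it voices to [g]. /xuhhunkipoiggoo/ → xuhhungipoiggoo.
Rule 2 (intervocalic voicing): /p/ is a voiceless stop between vowels /i/ and /o/, so it voices to [b]. /xuhhungipoiggoo/ → xuhhungiboiggoo.
Rule 3 (intervocalic spirantization): /b/ is a stop between vowels /i/ and /o/, so it spirantizes to the fricative [v]. /xuhhungiboiggoo/ → xuhhungivoiggoo.
Rule 4 (degemination): /hh/ is a geminate; the first /h/ deletes. /gg/ is a geminate; the first /g/ deletes. /xuhhungivoiggoo/ → xuhungivoigoo.
Rule 5 (final vowel raising): /o/ is a mid vowel in word-final position, so it raises to [u]. /xuhungivoigoo/ → xuhungivoigou.

xuhungivoigou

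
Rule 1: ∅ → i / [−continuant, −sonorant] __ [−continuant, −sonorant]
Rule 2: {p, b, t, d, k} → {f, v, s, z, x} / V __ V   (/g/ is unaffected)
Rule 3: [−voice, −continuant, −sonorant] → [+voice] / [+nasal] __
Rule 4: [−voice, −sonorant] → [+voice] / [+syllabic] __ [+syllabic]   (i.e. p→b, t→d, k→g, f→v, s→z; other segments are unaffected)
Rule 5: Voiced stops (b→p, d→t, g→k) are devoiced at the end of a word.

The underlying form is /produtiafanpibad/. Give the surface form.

Rule 1 (stop-cluster i-epenthesis): no segment meets the environment; /produtiafanpibad/ is unchanged.
Rule 2 (intervocalic spirantization): /d/ is a stop between vowels /o/ and /u/, so it spirantizes to the fricative [z]. /t/ is a stop between vowels /u/ and /i/, so it spirantizes to the fricative [s]. /b/ is a stop between vowels /i/ and /a/, so it spirantizes to the fricative [v]. /produtiafanpibad/ → prozusiafanpivad.
Rule 3 (post-nasal voicing): /p/ is a voiceless stop immediately after the nasal /n/, so it voices to [b]. /prozusiafanpivad/ → prozusiafanbivad.
Rule 4 (intervocalic voicing): /s/ is a voiceless obstruent between vowels /u/ and /i/, so it voices to [z]. /f/ is a voiceless obstruent between vowels /a/ and /a/, so it voices to [v]. /prozusiafanbivad/ → prozuziavanbivad.
Rule 5 (final devoicing): /d/ is a voiced stop in word-final position, so it devoices to [t]. /prozuziavanbivad/ → prozuziavanbivat.

prozuziavanbivat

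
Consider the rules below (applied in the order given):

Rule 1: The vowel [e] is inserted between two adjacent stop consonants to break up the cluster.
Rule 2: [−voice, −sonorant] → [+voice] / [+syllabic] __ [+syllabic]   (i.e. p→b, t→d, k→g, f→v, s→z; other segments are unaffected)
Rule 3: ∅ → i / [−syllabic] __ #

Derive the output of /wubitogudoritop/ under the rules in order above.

Rule 1 (stop-cluster e-epenthesis): no segment meets the environment; /wubitogudoritop/ is unchanged.
Rule 2 (intervocalic voicing): /t/ is a voiceless obstruent between vowels /i/ and /o/, so it voices to [d]. /t/ is a voiceless obstruent between vowels /i/ and /o/, so it voices to [d]. /wubitogudoritop/ → wubidogudoridop.
Rule 3 (final i-epenthesis): the form ends in the consonant /p/, so [i] is inserted word-finally. /wubidogudoridop/ → wubidogudoridopi.

wubidogudoridopi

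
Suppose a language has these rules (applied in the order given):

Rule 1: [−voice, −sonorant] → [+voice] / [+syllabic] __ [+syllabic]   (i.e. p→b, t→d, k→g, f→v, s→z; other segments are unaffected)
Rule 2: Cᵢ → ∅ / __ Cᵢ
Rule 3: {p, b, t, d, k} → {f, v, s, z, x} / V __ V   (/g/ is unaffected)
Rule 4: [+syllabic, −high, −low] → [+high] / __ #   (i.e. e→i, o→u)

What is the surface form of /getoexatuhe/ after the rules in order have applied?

gezoexazuhi

Rule 1 (intervocalic voicing): /t/ is a voiceless obstruent between vowels /e/ and /o/, so it voices to [d]. /t/ is a voiceless obstruent between vowels /a/ and /u/, so it voices to [d]. /getoexatuhe/ → gedoexaduhe.
Rule 2 (degemination): no segment meets the environment; /gedoexaduhe/ is unchanged.
Rule 3 (intervocalic spirantization): /d/ is a stop between vowels /e/ and /o/, so it spirantizes to the fricative [z]. /d/ is a stop between vowels /a/ and /u/, so it spirantizes to the fricative [z]. /gedoexaduhe/ → gezoexazuhe.
Rule 4 (final vowel raising): /e/ is a mid vowel in word-final position, so it raises to [i]. /gezoexazuhe/ → gezoexazuhi.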